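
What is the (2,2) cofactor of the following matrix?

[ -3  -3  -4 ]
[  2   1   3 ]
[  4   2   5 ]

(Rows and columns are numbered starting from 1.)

Delete row 2 and column 2; the remaining 2×2 submatrix is [-3 -4; 4 5].
Its determinant is (-3)·5 − (-4)·4 = 1.
The cofactor carries sign (−1)^(2+2) = +1, so C_{2,2} = +(1) = 1.

The cofactor is 1.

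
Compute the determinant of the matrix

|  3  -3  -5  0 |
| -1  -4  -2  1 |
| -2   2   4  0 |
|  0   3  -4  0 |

Expand along column 4 (it has 3 zeros):
  + (1) · M_24   where M_24 = det([3 -3 -5; -2 2 4; 0 3 -4]) = -6
det = (+1)·(1)·(-6) = -6

-6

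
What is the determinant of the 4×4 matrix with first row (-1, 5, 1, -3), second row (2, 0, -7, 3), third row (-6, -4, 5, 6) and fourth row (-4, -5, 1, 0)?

The determinant is -1329.

Expand along row 2 (it has 1 zero):
  − (2) · M_21   where M_21 = det([5 1 -3; -4 5 6; -5 1 0]) = -123
  − (-7) · M_23   where M_23 = det([-1 5 -3; -6 -4 6; -4 -5 0]) = -192
  + (3) · M_24   where M_24 = det([-1 5 1; -6 -4 5; -4 -5 1]) = -77
det = (-1)·(2)·(-123) + (-1)·(-7)·(-192) + (+1)·(3)·(-77) = -1329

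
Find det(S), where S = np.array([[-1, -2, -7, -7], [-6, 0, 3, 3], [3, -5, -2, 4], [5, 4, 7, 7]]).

Expand along row 2 (it has 1 zero):
  − (-6) · M_21   where M_21 = det([-2 -7 -7; -5 -2 4; 4 7 7]) = -84
  − (3) · M_23   where M_23 = det([-1 -2 -7; 3 -5 4; 5 4 7]) = -206
  + (3) · M_24   where M_24 = det([-1 -2 -7; 3 -5 -2; 5 4 7]) = -170
det = (-1)·(-6)·(-84) + (-1)·(3)·(-206) + (+1)·(3)·(-170) = -396

-396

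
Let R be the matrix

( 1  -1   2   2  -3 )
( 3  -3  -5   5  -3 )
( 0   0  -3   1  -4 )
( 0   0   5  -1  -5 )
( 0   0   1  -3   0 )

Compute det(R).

R is block upper-triangular with a 2×2 block and a 3×3 block on the diagonal, so its determinant equals the product of the determinants of the diagonal blocks.
det of the 2×2 block = 0
det of the 3×3 block = 96
det = (0)·(96) = 0

det(R) = 0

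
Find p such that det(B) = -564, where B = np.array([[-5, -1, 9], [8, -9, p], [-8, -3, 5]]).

p = -5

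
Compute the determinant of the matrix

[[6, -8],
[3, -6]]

-12

det = 6·(-6) − (-8)·3 = -36 − (-24) = -12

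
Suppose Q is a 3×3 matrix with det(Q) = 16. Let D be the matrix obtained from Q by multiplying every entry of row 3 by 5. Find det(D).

Scaling one row by 5 multiplies the determinant by 5.
det(D) = (5)·(16) = 80

80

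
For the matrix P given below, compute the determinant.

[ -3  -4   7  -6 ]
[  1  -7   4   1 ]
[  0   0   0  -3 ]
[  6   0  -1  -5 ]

Expand along row 3 (it has 3 zeros):
  − (-3) · M_34   where M_34 = det([-3 -4 7; 1 -7 4; 6 0 -1]) = 173
det = (-1)·(-3)·(173) = 519

519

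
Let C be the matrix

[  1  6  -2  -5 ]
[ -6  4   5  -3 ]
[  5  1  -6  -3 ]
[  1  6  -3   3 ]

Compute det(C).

Expand along row 1:
  + (1) · M_11   where M_11 = det([4 5 -3; 1 -6 -3; 6 -3 3]) = -312
  − (6) · M_12   where M_12 = det([-6 5 -3; 5 -6 -3; 1 -3 3]) = 99
  + (-2) · M_13   where M_13 = det([-6 4 -3; 5 1 -3; 1 6 3]) = -285
  − (-5) · M_14   where M_14 = det([-6 4 5; 5 1 -6; 1 6 -3]) = -17
det = (+1)·(1)·(-312) + (-1)·(6)·(99) + (+1)·(-2)·(-285) + (-1)·(-5)·(-17) = -421

|C| = -421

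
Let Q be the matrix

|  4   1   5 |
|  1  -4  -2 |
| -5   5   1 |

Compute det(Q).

Expand along row 1:
  + 4 · |-4 -2; 5 1| = 4·(-4 − (-10)) = 24
  − 1 · |1 -2; -5 1| = −1·(1 − 10) = 9
  + 5 · |1 -4; -5 5| = 5·(5 − 20) = -75
Sum: (24) + (9) + (-75) = -42

|Q| = -42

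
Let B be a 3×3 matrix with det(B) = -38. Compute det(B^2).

1444

det(B^2) = (det B)^2 = (-38)^2 = 1444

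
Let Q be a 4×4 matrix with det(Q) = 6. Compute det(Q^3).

216

det(Q^3) = (det Q)^3 = (6)^3 = 216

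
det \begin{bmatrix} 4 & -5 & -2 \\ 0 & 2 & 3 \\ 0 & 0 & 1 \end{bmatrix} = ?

The matrix is upper triangular, so the determinant is the product of the diagonal entries:
det = (4) · (2) · (1) = 8

The determinant is 8.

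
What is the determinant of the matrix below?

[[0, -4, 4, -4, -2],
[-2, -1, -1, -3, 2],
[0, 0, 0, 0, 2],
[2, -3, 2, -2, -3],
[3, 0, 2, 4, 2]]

Expand along row 3 (it has 4 zeros):
  + (2) · M_35   where M_35 = det([0 -4 4 -4; -2 -1 -1 -3; 2 -3 2 -2; 3 0 2 4]) = 32
det = (+1)·(2)·(32) = 64

64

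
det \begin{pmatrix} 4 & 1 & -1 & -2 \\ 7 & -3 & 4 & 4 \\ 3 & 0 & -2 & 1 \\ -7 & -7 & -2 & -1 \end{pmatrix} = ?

The determinant is -777.

Expand along row 3 (it has 1 zero):
  + (3) · M_31   where M_31 = det([1 -1 -2; -3 4 4; -7 -2 -1]) = -33
  + (-2) · M_33   where M_33 = det([4 1 -2; 7 -3 4; -7 -7 -1]) = 243
  − (1) · M_34   where M_34 = det([4 1 -1; 7 -3 4; -7 -7 -2]) = 192
det = (+1)·(3)·(-33) + (+1)·(-2)·(243) + (-1)·(1)·(192) = -777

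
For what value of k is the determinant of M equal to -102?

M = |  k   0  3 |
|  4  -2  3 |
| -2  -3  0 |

Expanding along the column containing k, det(M) is linear in k: det(M) = (9)·k + (-48).
Set (9)·k + (-48) = -102  ⇒  (9)·k = -54  ⇒  k = -6.

k = -6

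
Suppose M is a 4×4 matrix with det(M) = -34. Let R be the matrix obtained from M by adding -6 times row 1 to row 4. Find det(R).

-34

Adding a multiple of one row to another leaves the determinant unchanged.
det(R) = (1)·(-34) = -34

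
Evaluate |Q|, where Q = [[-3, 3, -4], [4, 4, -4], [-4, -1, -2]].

|Q| = 60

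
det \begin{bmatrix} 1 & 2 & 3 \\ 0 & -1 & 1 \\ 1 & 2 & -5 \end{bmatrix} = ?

8

Expand along column 1:
  + 1 · |-1 1; 2 -5| = 1·(5 − 2) = 3
  + 1 · |2 3; -1 1| = 1·(2 − (-3)) = 5
Sum: (3) + (5) = 8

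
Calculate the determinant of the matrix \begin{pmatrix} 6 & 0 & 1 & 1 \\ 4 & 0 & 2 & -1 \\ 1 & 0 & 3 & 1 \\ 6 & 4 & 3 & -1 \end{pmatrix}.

140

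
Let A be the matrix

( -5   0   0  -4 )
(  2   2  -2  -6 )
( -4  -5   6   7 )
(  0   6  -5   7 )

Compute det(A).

Expand along row 1 (it has 2 zeros):
  + (-5) · M_11   where M_11 = det([2 -2 -6; -5 6 7; 6 -5 7]) = 66
  − (-4) · M_14   where M_14 = det([2 2 -2; -4 -5 6; 0 6 -5]) = -14
det = (+1)·(-5)·(66) + (-1)·(-4)·(-14) = -386

-386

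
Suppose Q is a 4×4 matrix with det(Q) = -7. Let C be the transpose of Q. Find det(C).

det(Qᵀ) = det(Q).
det(C) = (1)·(-7) = -7

|C| = -7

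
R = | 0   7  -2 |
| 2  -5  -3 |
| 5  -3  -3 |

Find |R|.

Expand along column 1:
  − 2 · |7 -2; -3 -3| = −2·(-21 − 6) = 54
  + 5 · |7 -2; -5 -3| = 5·(-21 − 10) = -155
Sum: (54) + (-155) = -101

The determinant is -101.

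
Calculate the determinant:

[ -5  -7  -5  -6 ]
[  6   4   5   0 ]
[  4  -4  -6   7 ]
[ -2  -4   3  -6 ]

Expand along row 2 (it has 1 zero):
  − (6) · M_21   where M_21 = det([-7 -5 -6; -4 -6 7; -4 3 -6]) = 371
  + (4) · M_22   where M_22 = det([-5 -5 -6; 4 -6 7; -2 3 -6]) = -125
  − (5) · M_23   where M_23 = det([-5 -7 -6; 4 -4 7; -2 -4 -6]) = -186
det = (-1)·(6)·(371) + (+1)·(4)·(-125) + (-1)·(5)·(-186) = -1796

-1796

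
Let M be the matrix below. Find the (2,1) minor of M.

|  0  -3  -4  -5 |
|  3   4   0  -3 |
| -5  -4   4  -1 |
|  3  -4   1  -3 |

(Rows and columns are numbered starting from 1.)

5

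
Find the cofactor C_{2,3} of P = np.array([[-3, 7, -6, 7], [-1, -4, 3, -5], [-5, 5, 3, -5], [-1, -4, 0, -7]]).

-130

Delete row 2 and column 3; the remaining 3×3 submatrix is [-3 7 7; -5 5 -5; -1 -4 -7].
Its determinant is 130.
The cofactor carries sign (−1)^(2+3) = −1, so C_{2,3} = −(130) = -130.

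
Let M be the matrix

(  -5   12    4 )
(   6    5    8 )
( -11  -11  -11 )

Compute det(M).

Expand along column 1:
  + (-5) · |5 8; -11 -11| = (-5)·(-55 − (-88)) = -165
  − 6 · |12 4; -11 -11| = −6·(-132 − (-44)) = 528
  + (-11) · |12 4; 5 8| = (-11)·(96 − 20) = -836
Sum: (-165) + (528) + (-836) = -473

The determinant is -473.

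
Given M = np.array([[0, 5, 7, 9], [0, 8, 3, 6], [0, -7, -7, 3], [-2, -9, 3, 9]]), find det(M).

The determinant is -1044.

Expand along column 1 (it has 3 zeros):
  − (-2) · M_41   where M_41 = det([5 7 9; 8 3 6; -7 -7 3]) = -522
det = (-1)·(-2)·(-522) = -1044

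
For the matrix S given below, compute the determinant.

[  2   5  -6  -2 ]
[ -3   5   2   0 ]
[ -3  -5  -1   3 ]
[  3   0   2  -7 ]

Expand along row 2 (it has 1 zero):
  − (-3) · M_21   where M_21 = det([5 -6 -2; -5 -1 3; 0 2 -7]) = 235
  + (5) · M_22   where M_22 = det([2 -6 -2; -3 -1 3; 3 2 -7]) = 80
  − (2) · M_23   where M_23 = det([2 5 -2; -3 -5 3; 3 0 -7]) = -20
det = (-1)·(-3)·(235) + (+1)·(5)·(80) + (-1)·(2)·(-20) = 1145

1145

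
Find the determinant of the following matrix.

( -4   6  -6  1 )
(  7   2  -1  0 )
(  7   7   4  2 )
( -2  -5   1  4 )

Expand along row 2 (it has 1 zero):
  − (7) · M_21   where M_21 = det([6 -6 1; 7 4 2; -5 1 4]) = 339
  + (2) · M_22   where M_22 = det([-4 -6 1; 7 4 2; -2 1 4]) = 151
  − (-1) · M_23   where M_23 = det([-4 6 1; 7 7 2; -2 -5 4]) = -365
det = (-1)·(7)·(339) + (+1)·(2)·(151) + (-1)·(-1)·(-365) = -2436

-2436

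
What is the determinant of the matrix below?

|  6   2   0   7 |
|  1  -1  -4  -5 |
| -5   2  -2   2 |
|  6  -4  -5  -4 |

Expand along row 1 (it has 1 zero):
  + (6) · M_11   where M_11 = det([-1 -4 -5; 2 -2 2; -4 -5 -4]) = 72
  − (2) · M_12   where M_12 = det([1 -4 -5; -5 -2 2; 6 -5 -4]) = -135
  − (7) · M_14   where M_14 = det([1 -1 -4; -5 2 -2; 6 -4 -5]) = -13
det = (+1)·(6)·(72) + (-1)·(2)·(-135) + (-1)·(7)·(-13) = 793

793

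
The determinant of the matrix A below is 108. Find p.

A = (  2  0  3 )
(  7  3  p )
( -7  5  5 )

9

Expanding along the row containing p, det(A) is linear in p: det(A) = (-10)·p + (198).
Set (-10)·p + (198) = 108  ⇒  (-10)·p = -90  ⇒  p = 9.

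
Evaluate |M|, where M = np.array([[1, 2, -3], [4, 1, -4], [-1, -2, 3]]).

|M| = 0

Expand along column 1:
  + 1 · |1 -4; -2 3| = 1·(3 − 8) = -5
  − 4 · |2 -3; -2 3| = −4·(6 − 6) = 0
  + (-1) · |2 -3; 1 -4| = (-1)·(-8 − (-3)) = 5
Sum: (-5) + (0) + (5) = 0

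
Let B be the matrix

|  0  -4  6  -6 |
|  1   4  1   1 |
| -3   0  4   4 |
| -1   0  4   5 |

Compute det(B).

Expand along column 2 (it has 2 zeros):
  − (-4) · M_12   where M_12 = det([1 1 1; -3 4 4; -1 4 5]) = 7
  + (4) · M_22   where M_22 = det([0 6 -6; -3 4 4; -1 4 5]) = 114
det = (-1)·(-4)·(7) + (+1)·(4)·(114) = 484

484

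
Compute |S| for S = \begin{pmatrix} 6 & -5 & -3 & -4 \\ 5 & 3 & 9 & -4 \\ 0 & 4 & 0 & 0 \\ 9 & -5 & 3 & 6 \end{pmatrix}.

Expand along row 3 (it has 3 zeros):
  − (4) · M_32   where M_32 = det([6 -3 -4; 5 9 -4; 9 3 6]) = 858
det = (-1)·(4)·(858) = -3432

-3432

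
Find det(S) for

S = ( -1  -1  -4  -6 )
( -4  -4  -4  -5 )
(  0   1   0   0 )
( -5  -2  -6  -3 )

Expand along row 3 (it has 3 zeros):
  − (1) · M_32   where M_32 = det([-1 -4 -6; -4 -4 -5; -5 -6 -3]) = -58
det = (-1)·(1)·(-58) = 58

58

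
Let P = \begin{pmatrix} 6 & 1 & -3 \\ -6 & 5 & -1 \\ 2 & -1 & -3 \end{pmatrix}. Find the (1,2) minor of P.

Delete row 1 and column 2; the remaining 2×2 submatrix is [-6 -1; 2 -3].
Its determinant is (-6)·(-3) − (-1)·2 = 20.

20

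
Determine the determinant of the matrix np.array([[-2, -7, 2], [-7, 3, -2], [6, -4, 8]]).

Expand along column 1:
  + (-2) · |3 -2; -4 8| = (-2)·(24 − 8) = -32
  − (-7) · |-7 2; -4 8| = −(-7)·(-56 − (-8)) = -336
  + 6 · |-7 2; 3 -2| = 6·(14 − 6) = 48
Sum: (-32) + (-336) + (48) = -320

-320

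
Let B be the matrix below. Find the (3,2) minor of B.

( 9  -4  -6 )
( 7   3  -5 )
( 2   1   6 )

-3

Delete row 3 and column 2; the remaining 2×2 submatrix is [9 -6; 7 -5].
Its determinant is 9·(-5) − (-6)·7 = -3.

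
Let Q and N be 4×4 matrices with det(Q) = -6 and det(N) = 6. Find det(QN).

det(QN) = det(Q)·det(N) = (-6)·(6) = -36

-36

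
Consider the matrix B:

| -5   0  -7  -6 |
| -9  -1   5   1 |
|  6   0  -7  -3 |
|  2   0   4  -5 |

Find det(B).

631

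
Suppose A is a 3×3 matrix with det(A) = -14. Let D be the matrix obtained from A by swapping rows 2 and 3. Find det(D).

14

Swapping two rows multiplies the determinant by −1.
det(D) = (-1)·(-14) = 14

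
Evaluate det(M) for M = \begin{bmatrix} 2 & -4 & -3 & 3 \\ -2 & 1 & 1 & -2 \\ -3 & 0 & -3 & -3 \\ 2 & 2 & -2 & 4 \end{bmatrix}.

Expand along row 3 (it has 1 zero):
  + (-3) · M_31   where M_31 = det([-4 -3 3; 1 1 -2; 2 -2 4]) = 12
  + (-3) · M_33   where M_33 = det([2 -4 3; -2 1 -2; 2 2 4]) = -18
  − (-3) · M_34   where M_34 = det([2 -4 -3; -2 1 1; 2 2 -2]) = 18
det = (+1)·(-3)·(12) + (+1)·(-3)·(-18) + (-1)·(-3)·(18) = 72

The determinant is 72.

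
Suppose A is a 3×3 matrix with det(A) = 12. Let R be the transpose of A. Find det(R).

|R| = 12

det(Aᵀ) = det(A).
det(R) = (1)·(12) = 12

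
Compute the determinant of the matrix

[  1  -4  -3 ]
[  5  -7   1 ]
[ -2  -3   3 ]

The determinant is 137.

Expand along column 1:
  + 1 · |-7 1; -3 3| = 1·(-21 − (-3)) = -18
  − 5 · |-4 -3; -3 3| = −5·(-12 − 9) = 105
  + (-2) · |-4 -3; -7 1| = (-2)·(-4 − 21) = 50
Sum: (-18) + (105) + (50) = 137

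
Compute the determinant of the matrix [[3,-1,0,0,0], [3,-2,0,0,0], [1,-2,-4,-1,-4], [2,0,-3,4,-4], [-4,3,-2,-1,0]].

108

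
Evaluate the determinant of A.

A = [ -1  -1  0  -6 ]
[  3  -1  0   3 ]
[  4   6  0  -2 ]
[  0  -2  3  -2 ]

Expand along column 3 (it has 3 zeros):
  − (3) · M_43   where M_43 = det([-1 -1 -6; 3 -1 3; 4 6 -2]) = -134
det = (-1)·(3)·(-134) = 402

det(A) = 402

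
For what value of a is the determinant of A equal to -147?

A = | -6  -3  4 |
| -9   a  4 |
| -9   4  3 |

-7

Expanding along the row containing a, det(A) is linear in a: det(A) = (18)·a + (-21).
Set (18)·a + (-21) = -147  ⇒  (18)·a = -126  ⇒  a = -7.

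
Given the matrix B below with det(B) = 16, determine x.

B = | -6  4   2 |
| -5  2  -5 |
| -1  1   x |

4

Expanding along the column containing x, det(B) is linear in x: det(B) = (8)·x + (-16).
Set (8)·x + (-16) = 16  ⇒  (8)·x = 32  ⇒  x = 4.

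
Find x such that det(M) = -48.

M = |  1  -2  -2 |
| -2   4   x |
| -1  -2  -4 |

x = -8

Expanding along the row containing x, det(M) is linear in x: det(M) = (4)·x + (-16).
Set (4)·x + (-16) = -48  ⇒  (4)·x = -32  ⇒  x = -8.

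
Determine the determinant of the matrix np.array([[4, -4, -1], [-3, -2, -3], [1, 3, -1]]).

75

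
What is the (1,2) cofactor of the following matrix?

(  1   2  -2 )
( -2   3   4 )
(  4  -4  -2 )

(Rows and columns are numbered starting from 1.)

Delete row 1 and column 2; the remaining 2×2 submatrix is [-2 4; 4 -2].
Its determinant is (-2)·(-2) − 4·4 = -12.
The cofactor carries sign (−1)^(1+2) = −1, so C_{1,2} = −(-12) = 12.

12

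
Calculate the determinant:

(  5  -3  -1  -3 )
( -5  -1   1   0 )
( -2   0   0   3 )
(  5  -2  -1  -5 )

-22

Expand along row 3 (it has 2 zeros):
  + (-2) · M_31   where M_31 = det([-3 -1 -3; -1 1 0; -2 -1 -5]) = 11
  − (3) · M_34   where M_34 = det([5 -3 -1; -5 -1 1; 5 -2 -1]) = 0
det = (+1)·(-2)·(11) + (-1)·(3)·(0) = -22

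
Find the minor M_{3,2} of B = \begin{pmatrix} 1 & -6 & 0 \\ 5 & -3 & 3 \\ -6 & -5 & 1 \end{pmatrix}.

Delete row 3 and column 2; the remaining 2×2 submatrix is [1 0; 5 3].
Its determinant is 1·3 − 0·5 = 3.

3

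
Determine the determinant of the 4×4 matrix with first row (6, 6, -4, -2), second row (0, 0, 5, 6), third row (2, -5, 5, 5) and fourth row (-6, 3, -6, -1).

Expand along row 2 (it has 2 zeros):
  − (5) · M_23   where M_23 = det([6 6 -2; 2 -5 5; -6 3 -1]) = -180
  + (6) · M_24   where M_24 = det([6 6 -4; 2 -5 5; -6 3 -6]) = 78
det = (-1)·(5)·(-180) + (+1)·(6)·(78) = 1368

1368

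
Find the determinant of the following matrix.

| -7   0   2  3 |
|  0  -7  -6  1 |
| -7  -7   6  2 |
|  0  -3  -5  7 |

Expand along column 1 (it has 2 zeros):
  + (-7) · M_11   where M_11 = det([-7 -6 1; -7 6 2; -3 -5 7]) = -569
  + (-7) · M_31   where M_31 = det([0 2 3; -7 -6 1; -3 -5 7]) = 143
det = (+1)·(-7)·(-569) + (+1)·(-7)·(143) = 2982

2982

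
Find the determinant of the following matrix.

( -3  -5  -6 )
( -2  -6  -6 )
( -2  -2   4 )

56

Expand along row 1:
  + (-3) · |-6 -6; -2 4| = (-3)·(-24 − 12) = 108
  − (-5) · |-2 -6; -2 4| = −(-5)·(-8 − 12) = -100
  + (-6) · |-2 -6; -2 -2| = (-6)·(4 − 12) = 48
Sum: (108) + (-100) + (48) = 56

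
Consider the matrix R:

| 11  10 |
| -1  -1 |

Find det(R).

det(R) = 11·(-1) − 10·(-1) = -11 − (-10) = -1

-1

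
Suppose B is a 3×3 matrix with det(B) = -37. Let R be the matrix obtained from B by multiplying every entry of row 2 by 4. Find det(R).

-148

Scaling one row by 4 multiplies the determinant by 4.
det(R) = (4)·(-37) = -148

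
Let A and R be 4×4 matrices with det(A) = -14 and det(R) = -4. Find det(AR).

det(AR) = det(A)·det(R) = (-14)·(-4) = 56

det(AR) = 56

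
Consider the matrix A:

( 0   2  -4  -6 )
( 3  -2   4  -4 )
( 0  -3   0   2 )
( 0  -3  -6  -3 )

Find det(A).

|A| = 72

Expand along column 1 (it has 3 zeros):
  − (3) · M_21   where M_21 = det([2 -4 -6; -3 0 2; -3 -6 -3]) = -24
det = (-1)·(3)·(-24) = 72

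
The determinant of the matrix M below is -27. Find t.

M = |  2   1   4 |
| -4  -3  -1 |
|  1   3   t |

t = -2

Expanding along the column containing t, det(M) is linear in t: det(M) = (-2)·t + (-31).
Set (-2)·t + (-31) = -27  ⇒  (-2)·t = 4  ⇒  t = -2.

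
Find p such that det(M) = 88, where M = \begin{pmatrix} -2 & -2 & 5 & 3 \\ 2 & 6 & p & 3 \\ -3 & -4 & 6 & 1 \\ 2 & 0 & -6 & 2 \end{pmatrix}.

Expanding along the row containing p, det(M) is linear in p: det(M) = (-24)·p + (-8).
Set (-24)·p + (-8) = 88  ⇒  (-24)·p = 96  ⇒  p = -4.

p = -4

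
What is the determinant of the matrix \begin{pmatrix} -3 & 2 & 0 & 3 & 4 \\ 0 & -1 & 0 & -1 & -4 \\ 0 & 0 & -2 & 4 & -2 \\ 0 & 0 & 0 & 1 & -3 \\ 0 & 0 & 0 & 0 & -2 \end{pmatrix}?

The matrix is upper triangular, so the determinant is the product of the diagonal entries:
det = (-3) · (-1) · (-2) · (1) · (-2) = 12

12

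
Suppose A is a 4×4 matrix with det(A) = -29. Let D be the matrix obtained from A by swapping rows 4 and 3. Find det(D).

The determinant is 29.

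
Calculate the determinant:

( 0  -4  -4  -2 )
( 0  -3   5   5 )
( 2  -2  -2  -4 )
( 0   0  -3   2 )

-284

Expand along column 1 (it has 3 zeros):
  + (2) · M_31   where M_31 = det([-4 -4 -2; -3 5 5; 0 -3 2]) = -142
det = (+1)·(2)·(-142) = -284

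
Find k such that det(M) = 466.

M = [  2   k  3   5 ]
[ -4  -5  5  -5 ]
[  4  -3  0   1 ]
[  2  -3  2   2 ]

k = 5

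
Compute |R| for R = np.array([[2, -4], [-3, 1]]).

det(R) = 2·1 − (-4)·(-3) = 2 − 12 = -10

-10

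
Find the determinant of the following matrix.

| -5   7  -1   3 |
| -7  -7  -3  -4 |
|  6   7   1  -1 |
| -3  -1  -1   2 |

-344

Expand along row 1:
  + (-5) · M_11   where M_11 = det([-7 -3 -4; 7 1 -1; -1 -1 2]) = 56
  − (7) · M_12   where M_12 = det([-7 -3 -4; 6 1 -1; -3 -1 2]) = 32
  + (-1) · M_13   where M_13 = det([-7 -7 -4; 6 7 -1; -3 -1 2]) = -88
  − (3) · M_14   where M_14 = det([-7 -7 -3; 6 7 1; -3 -1 -1]) = -24
det = (+1)·(-5)·(56) + (-1)·(7)·(32) + (+1)·(-1)·(-88) + (-1)·(3)·(-24) = -344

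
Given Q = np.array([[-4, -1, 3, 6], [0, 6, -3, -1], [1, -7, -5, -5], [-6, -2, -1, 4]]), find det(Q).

Expand along row 2 (it has 1 zero):
  + (6) · M_22   where M_22 = det([-4 3 6; 1 -5 -5; -6 -1 4]) = -8
  − (-3) · M_23   where M_23 = det([-4 -1 6; 1 -7 -5; -6 -2 4]) = -138
  + (-1) · M_24   where M_24 = det([-4 -1 3; 1 -7 -5; -6 -2 -1]) = -151
det = (+1)·(6)·(-8) + (-1)·(-3)·(-138) + (+1)·(-1)·(-151) = -311

-311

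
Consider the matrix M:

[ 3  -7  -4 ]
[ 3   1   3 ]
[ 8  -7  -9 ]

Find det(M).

Expand along column 1:
  + 3 · |1 3; -7 -9| = 3·(-9 − (-21)) = 36
  − 3 · |-7 -4; -7 -9| = −3·(63 − 28) = -105
  + 8 · |-7 -4; 1 3| = 8·(-21 − (-4)) = -136
Sum: (36) + (-105) + (-136) = -205

det(M) = -205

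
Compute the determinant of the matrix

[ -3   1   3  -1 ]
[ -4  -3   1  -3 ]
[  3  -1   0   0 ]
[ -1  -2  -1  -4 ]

The determinant is -113.

Expand along row 3 (it has 2 zeros):
  + (3) · M_31   where M_31 = det([1 3 -1; -3 1 -3; -2 -1 -4]) = -30
  − (-1) · M_32   where M_32 = det([-3 3 -1; -4 1 -3; -1 -1 -4]) = -23
det = (+1)·(3)·(-30) + (-1)·(-1)·(-23) = -113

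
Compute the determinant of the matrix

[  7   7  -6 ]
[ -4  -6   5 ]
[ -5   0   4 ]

Expand along column 2:
  − 7 · |-4 5; -5 4| = −7·(-16 − (-25)) = -63
  + (-6) · |7 -6; -5 4| = (-6)·(28 − 30) = 12
Sum: (-63) + (12) = -51

-51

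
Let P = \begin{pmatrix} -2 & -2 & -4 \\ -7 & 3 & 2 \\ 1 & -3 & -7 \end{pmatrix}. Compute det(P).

52

Expand along row 1:
  + (-2) · |3 2; -3 -7| = (-2)·(-21 − (-6)) = 30
  − (-2) · |-7 2; 1 -7| = −(-2)·(49 − 2) = 94
  + (-4) · |-7 3; 1 -3| = (-4)·(21 − 3) = -72
Sum: (30) + (94) + (-72) = 52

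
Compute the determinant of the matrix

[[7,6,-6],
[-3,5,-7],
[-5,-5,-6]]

Expand along row 1:
  + 7 · |5 -7; -5 -6| = 7·(-30 − 35) = -455
  − 6 · |-3 -7; -5 -6| = −6·(18 − 35) = 102
  + (-6) · |-3 5; -5 -5| = (-6)·(15 − (-25)) = -240
Sum: (-455) + (102) + (-240) = -593

-593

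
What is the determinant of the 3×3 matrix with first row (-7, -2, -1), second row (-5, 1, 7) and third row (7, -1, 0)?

Expand along column 3:
  + (-1) · |-5 1; 7 -1| = (-1)·(5 − 7) = 2
  − 7 · |-7 -2; 7 -1| = −7·(7 − (-14)) = -147
Sum: (2) + (-147) = -145

-145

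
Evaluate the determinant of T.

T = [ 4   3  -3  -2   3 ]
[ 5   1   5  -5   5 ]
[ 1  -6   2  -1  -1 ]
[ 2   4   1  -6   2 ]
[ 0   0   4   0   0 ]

Expand along row 5 (it has 4 zeros):
  + (4) · M_53   where M_53 = det([4 3 -2 3; 5 1 -5 5; 1 -6 -1 -1; 2 4 -6 2]) = 284
det = (+1)·(4)·(284) = 1136

det(T) = 1136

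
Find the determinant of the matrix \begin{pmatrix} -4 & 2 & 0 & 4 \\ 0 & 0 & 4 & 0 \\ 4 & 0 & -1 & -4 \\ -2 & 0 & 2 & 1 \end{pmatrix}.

Expand along row 2 (it has 3 zeros):
  − (4) · M_23   where M_23 = det([-4 2 4; 4 0 -4; -2 0 1]) = 8
det = (-1)·(4)·(8) = -32

The determinant is -32.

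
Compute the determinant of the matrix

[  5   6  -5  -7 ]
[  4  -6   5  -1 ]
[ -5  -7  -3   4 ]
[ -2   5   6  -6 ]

Expand along row 1:
  + (5) · M_11   where M_11 = det([-6 5 -1; -7 -3 4; 5 6 -6]) = -47
  − (6) · M_12   where M_12 = det([4 5 -1; -5 -3 4; -2 6 -6]) = -178
  + (-5) · M_13   where M_13 = det([4 -6 -1; -5 -7 4; -2 5 -6]) = 355
  − (-7) · M_14   where M_14 = det([4 -6 5; -5 -7 -3; -2 5 6]) = -519
det = (+1)·(5)·(-47) + (-1)·(6)·(-178) + (+1)·(-5)·(355) + (-1)·(-7)·(-519) = -4575

-4575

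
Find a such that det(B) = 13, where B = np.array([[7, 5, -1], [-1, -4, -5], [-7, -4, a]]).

2

Expanding along the column containing a, det(B) is linear in a: det(B) = (-23)·a + (59).
Set (-23)·a + (59) = 13  ⇒  (-23)·a = -46  ⇒  a = 2.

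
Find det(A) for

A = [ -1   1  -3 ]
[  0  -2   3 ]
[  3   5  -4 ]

Expand along row 2:
  + (-2) · |-1 -3; 3 -4| = (-2)·(4 − (-9)) = -26
  − 3 · |-1 1; 3 5| = −3·(-5 − 3) = 24
Sum: (-26) + (24) = -2

-2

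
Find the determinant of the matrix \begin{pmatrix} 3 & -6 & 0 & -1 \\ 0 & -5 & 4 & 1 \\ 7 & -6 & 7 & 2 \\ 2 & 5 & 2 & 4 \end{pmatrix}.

-481

Expand along row 1 (it has 1 zero):
  + (3) · M_11   where M_11 = det([-5 4 1; -6 7 2; 5 2 4]) = -31
  − (-6) · M_12   where M_12 = det([0 4 1; 7 7 2; 2 2 4]) = -96
  − (-1) · M_14   where M_14 = det([0 -5 4; 7 -6 7; 2 5 2]) = 188
det = (+1)·(3)·(-31) + (-1)·(-6)·(-96) + (-1)·(-1)·(188) = -481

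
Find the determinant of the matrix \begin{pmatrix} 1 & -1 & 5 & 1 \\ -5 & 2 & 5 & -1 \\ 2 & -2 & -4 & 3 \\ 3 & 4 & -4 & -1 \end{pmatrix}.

377

Expand along row 1:
  + (1) · M_11   where M_11 = det([2 5 -1; -2 -4 3; 4 -4 -1]) = 58
  − (-1) · M_12   where M_12 = det([-5 5 -1; 2 -4 3; 3 -4 -1]) = -29
  + (5) · M_13   where M_13 = det([-5 2 -1; 2 -2 3; 3 4 -1]) = 58
  − (1) · M_14   where M_14 = det([-5 2 5; 2 -2 -4; 3 4 -4]) = -58
det = (+1)·(1)·(58) + (-1)·(-1)·(-29) + (+1)·(5)·(58) + (-1)·(1)·(-58) = 377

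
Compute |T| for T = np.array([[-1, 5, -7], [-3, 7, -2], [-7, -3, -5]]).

det(T) = -370

Expand along column 1:
  + (-1) · |7 -2; -3 -5| = (-1)·(-35 − 6) = 41
  − (-3) · |5 -7; -3 -5| = −(-3)·(-25 − 21) = -138
  + (-7) · |5 -7; 7 -2| = (-7)·(-10 − (-49)) = -273
Sum: (41) + (-138) + (-273) = -370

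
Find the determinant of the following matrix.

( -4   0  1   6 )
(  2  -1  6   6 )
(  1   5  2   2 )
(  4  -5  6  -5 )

The determinant is -1169.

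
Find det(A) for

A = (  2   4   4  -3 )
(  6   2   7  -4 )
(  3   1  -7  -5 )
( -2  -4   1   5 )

120

Expand along row 1:
  + (2) · M_11   where M_11 = det([2 7 -4; 1 -7 -5; -4 1 5]) = 153
  − (4) · M_12   where M_12 = det([6 7 -4; 3 -7 -5; -2 1 5]) = -171
  + (4) · M_13   where M_13 = det([6 2 -4; 3 1 -5; -2 -4 5]) = -60
  − (-3) · M_14   where M_14 = det([6 2 7; 3 1 -7; -2 -4 1]) = -210
det = (+1)·(2)·(153) + (-1)·(4)·(-171) + (+1)·(4)·(-60) + (-1)·(-3)·(-210) = 120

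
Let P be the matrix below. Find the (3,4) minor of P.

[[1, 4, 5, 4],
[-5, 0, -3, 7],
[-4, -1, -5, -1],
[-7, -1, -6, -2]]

Delete row 3 and column 4; the remaining 3×3 submatrix is [1 4 5; -5 0 -3; -7 -1 -6].
Its determinant is -14.

-14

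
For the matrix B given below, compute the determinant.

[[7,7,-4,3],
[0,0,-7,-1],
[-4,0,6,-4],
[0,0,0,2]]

Expand along row 4 (it has 3 zeros):
  + (2) · M_44   where M_44 = det([7 7 -4; 0 0 -7; -4 0 6]) = 196
det = (+1)·(2)·(196) = 392

392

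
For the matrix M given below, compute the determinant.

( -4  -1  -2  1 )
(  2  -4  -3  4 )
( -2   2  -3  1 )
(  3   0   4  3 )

Expand along row 4 (it has 1 zero):
  − (3) · M_41   where M_41 = det([-1 -2 1; -4 -3 4; 2 -3 1]) = -15
  − (4) · M_43   where M_43 = det([-4 -1 1; 2 -4 4; -2 2 1]) = 54
  + (3) · M_44   where M_44 = det([-4 -1 -2; 2 -4 -3; -2 2 -3]) = -76
det = (-1)·(3)·(-15) + (-1)·(4)·(54) + (+1)·(3)·(-76) = -399

The determinant is -399.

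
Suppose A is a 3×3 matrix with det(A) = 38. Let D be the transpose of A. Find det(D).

det(Aᵀ) = det(A).
det(D) = (1)·(38) = 38

38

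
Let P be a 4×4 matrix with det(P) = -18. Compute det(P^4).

det(P^4) = (det P)^4 = (-18)^4 = 104976

104976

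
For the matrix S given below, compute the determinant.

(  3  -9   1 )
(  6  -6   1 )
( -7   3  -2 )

Expand along column 1:
  + 3 · |-6 1; 3 -2| = 3·(12 − 3) = 27
  − 6 · |-9 1; 3 -2| = −6·(18 − 3) = -90
  + (-7) · |-9 1; -6 1| = (-7)·(-9 − (-6)) = 21
Sum: (27) + (-90) + (21) = -42

-42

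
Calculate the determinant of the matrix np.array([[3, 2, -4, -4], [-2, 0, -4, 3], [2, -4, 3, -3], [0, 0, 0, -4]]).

336

Expand along row 4 (it has 3 zeros):
  + (-4) · M_44   where M_44 = det([3 2 -4; -2 0 -4; 2 -4 3]) = -84
det = (+1)·(-4)·(-84) = 336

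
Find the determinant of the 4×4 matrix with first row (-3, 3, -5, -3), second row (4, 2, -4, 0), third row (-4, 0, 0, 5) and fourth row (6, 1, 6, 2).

Expand along row 3 (it has 2 zeros):
  + (-4) · M_31   where M_31 = det([3 -5 -3; 2 -4 0; 1 6 2]) = -52
  − (5) · M_34   where M_34 = det([-3 3 -5; 4 2 -4; 6 1 6]) = -152
det = (+1)·(-4)·(-52) + (-1)·(5)·(-152) = 968

The determinant is 968.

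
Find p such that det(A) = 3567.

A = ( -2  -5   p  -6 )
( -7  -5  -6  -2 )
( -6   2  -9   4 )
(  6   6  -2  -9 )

p = 6

Expanding along the column containing p, det(A) is linear in p: det(A) = (540)·p + (327).
Set (540)·p + (327) = 3567  ⇒  (540)·p = 3240  ⇒  p = 6.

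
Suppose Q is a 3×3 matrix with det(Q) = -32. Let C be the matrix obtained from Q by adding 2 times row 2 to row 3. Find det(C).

|C| = -32

Adding a multiple of one row to another leaves the determinant unchanged.
det(C) = (1)·(-32) = -32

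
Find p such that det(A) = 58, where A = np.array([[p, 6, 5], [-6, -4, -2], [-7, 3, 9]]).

Expanding along the row containing p, det(A) is linear in p: det(A) = (-30)·p + (178).
Set (-30)·p + (178) = 58  ⇒  (-30)·p = -120  ⇒  p = 4.

p = 4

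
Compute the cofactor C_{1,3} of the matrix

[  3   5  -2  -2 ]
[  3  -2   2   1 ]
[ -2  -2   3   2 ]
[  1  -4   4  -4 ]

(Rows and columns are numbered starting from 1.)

Delete row 1 and column 3; the remaining 3×3 submatrix is [3 -2 1; -2 -2 2; 1 -4 -4].
Its determinant is 70.
The cofactor carries sign (−1)^(1+3) = +1, so C_{1,3} = +(70) = 70.

70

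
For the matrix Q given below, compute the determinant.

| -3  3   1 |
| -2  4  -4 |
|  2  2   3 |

Expand along column 1:
  + (-3) · |4 -4; 2 3| = (-3)·(12 − (-8)) = -60
  − (-2) · |3 1; 2 3| = −(-2)·(9 − 2) = 14
  + 2 · |3 1; 4 -4| = 2·(-12 − 4) = -32
Sum: (-60) + (14) + (-32) = -78

-78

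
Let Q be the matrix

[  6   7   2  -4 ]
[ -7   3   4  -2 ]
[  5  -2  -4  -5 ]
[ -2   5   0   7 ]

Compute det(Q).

Expand along row 4 (it has 1 zero):
  − (-2) · M_41   where M_41 = det([7 2 -4; 3 4 -2; -2 -4 -5]) = -142
  + (5) · M_42   where M_42 = det([6 2 -4; -7 4 -2; 5 -4 -5]) = -290
  + (7) · M_44   where M_44 = det([6 7 2; -7 3 4; 5 -2 -4]) = -82
det = (-1)·(-2)·(-142) + (+1)·(5)·(-290) + (+1)·(7)·(-82) = -2308

det(Q) = -2308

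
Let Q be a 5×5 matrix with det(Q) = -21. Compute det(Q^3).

The determinant is -9261.

det(Q^3) = (det Q)^3 = (-21)^3 = -9261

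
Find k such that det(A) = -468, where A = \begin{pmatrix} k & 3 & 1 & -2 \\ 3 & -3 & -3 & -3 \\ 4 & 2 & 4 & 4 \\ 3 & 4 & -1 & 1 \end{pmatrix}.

Expanding along the row containing k, det(A) is linear in k: det(A) = (-12)·k + (-504).
Set (-12)·k + (-504) = -468  ⇒  (-12)·k = 36  ⇒  k = -3.

k = -3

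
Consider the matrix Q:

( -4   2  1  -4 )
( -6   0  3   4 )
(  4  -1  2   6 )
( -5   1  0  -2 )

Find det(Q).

44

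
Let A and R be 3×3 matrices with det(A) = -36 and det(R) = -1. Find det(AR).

det(AR) = det(A)·det(R) = (-36)·(-1) = 36

det(AR) = 36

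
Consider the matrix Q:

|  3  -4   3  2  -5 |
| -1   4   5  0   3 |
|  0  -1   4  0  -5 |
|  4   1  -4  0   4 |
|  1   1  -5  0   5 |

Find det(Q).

The determinant is 96.

Expand along column 4 (it has 4 zeros):
  − (2) · M_14   where M_14 = det([-1 4 5 3; 0 -1 4 -5; 4 1 -4 4; 1 1 -5 5]) = -48
det = (-1)·(2)·(-48) = 96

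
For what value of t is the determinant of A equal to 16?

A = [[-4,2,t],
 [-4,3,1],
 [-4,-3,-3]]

t = 1

Expanding along the column containing t, det(A) is linear in t: det(A) = (24)·t + (-8).
Set (24)·t + (-8) = 16  ⇒  (24)·t = 24  ⇒  t = 1.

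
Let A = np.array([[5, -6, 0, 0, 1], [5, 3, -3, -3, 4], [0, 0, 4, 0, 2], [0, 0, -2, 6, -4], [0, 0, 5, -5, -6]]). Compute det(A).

A is block upper-triangular with a 2×2 block and a 3×3 block on the diagonal, so its determinant equals the product of the determinants of the diagonal blocks.
det of the 2×2 block = 45
det of the 3×3 block = -264
det = (45)·(-264) = -11880

-11880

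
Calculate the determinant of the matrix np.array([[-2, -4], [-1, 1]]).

det = (-2)·1 − (-4)·(-1) = -2 − 4 = -6

The determinant is -6.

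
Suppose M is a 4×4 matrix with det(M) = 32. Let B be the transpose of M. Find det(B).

det(Mᵀ) = det(M).
det(B) = (1)·(32) = 32

32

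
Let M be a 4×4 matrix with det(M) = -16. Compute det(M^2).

det(M^2) = (det M)^2 = (-16)^2 = 256

256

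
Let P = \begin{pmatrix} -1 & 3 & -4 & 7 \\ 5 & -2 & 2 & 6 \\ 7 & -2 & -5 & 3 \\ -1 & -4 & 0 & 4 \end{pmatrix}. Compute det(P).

2246

Expand along row 4 (it has 1 zero):
  − (-1) · M_41   where M_41 = det([3 -4 7; -2 2 6; -2 -5 3]) = 230
  + (-4) · M_42   where M_42 = det([-1 -4 7; 5 2 6; 7 -5 3]) = -417
  + (4) · M_44   where M_44 = det([-1 3 -4; 5 -2 2; 7 -2 -5]) = 87
det = (-1)·(-1)·(230) + (+1)·(-4)·(-417) + (+1)·(4)·(87) = 2246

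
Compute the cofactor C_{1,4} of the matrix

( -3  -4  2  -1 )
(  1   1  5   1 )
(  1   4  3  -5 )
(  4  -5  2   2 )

Delete row 1 and column 4; the remaining 3×3 submatrix is [1 1 5; 1 4 3; 4 -5 2].
Its determinant is -72.
The cofactor carries sign (−1)^(1+4) = −1, so C_{1,4} = −(-72) = 72.

The cofactor is 72.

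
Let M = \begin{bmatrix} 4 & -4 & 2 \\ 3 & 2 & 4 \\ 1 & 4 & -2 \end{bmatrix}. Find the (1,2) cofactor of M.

Delete row 1 and column 2; the remaining 2×2 submatrix is [3 4; 1 -2].
Its determinant is 3·(-2) − 4·1 = -10.
The cofactor carries sign (−1)^(1+2) = −1, so C_{1,2} = −(-10) = 10.

The cofactor is 10.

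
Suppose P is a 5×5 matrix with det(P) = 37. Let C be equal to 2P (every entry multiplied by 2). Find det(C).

For a 5×5 matrix, det(2P) = 2^5·det(P) = 32·det(P).
det(C) = (32)·(37) = 1184

1184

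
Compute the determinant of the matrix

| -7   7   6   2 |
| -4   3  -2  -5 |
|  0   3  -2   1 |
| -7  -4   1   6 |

The determinant is -2486.

Expand along row 3 (it has 1 zero):
  − (3) · M_32   where M_32 = det([-7 6 2; -4 -2 -5; -7 1 6]) = 367
  + (-2) · M_33   where M_33 = det([-7 7 2; -4 3 -5; -7 -4 6]) = 501
  − (1) · M_34   where M_34 = det([-7 7 6; -4 3 -2; -7 -4 1]) = 383
det = (-1)·(3)·(367) + (+1)·(-2)·(501) + (-1)·(1)·(383) = -2486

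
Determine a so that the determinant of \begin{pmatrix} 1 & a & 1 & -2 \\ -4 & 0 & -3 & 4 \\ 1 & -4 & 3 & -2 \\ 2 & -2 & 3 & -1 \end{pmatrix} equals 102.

6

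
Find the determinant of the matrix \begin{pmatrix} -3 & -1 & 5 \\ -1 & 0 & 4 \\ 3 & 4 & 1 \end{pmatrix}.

Expand along column 2:
  − (-1) · |-1 4; 3 1| = −(-1)·(-1 − 12) = -13
  − 4 · |-3 5; -1 4| = −4·(-12 − (-5)) = 28
Sum: (-13) + (28) = 15

The determinant is 15.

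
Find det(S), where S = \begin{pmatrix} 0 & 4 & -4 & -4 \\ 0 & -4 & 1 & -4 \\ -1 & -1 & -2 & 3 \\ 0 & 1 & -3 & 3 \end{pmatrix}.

The determinant is 112.

Expand along column 1 (it has 3 zeros):
  + (-1) · M_31   where M_31 = det([4 -4 -4; -4 1 -4; 1 -3 3]) = -112
det = (+1)·(-1)·(-112) = 112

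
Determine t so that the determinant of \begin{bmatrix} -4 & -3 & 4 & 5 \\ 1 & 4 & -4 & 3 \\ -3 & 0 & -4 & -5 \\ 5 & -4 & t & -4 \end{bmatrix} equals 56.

Expanding along the row containing t, det(A) is linear in t: det(A) = (-152)·t + (1120).
Set (-152)·t + (1120) = 56  ⇒  (-152)·t = -1064  ⇒  t = 7.

t = 7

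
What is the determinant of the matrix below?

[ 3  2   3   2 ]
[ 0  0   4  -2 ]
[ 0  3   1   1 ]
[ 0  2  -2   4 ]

-72

Expand along column 1 (it has 3 zeros):
  + (3) · M_11   where M_11 = det([0 4 -2; 3 1 1; 2 -2 4]) = -24
det = (+1)·(3)·(-24) = -72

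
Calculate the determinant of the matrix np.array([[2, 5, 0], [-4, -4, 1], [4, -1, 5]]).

Expand along column 3:
  − 1 · |2 5; 4 -1| = −1·(-2 − 20) = 22
  + 5 · |2 5; -4 -4| = 5·(-8 − (-20)) = 60
Sum: (22) + (60) = 82

82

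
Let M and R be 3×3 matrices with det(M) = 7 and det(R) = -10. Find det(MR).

-70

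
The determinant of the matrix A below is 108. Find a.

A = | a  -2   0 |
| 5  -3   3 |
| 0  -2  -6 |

Expanding along the column containing a, det(A) is linear in a: det(A) = (24)·a + (-60).
Set (24)·a + (-60) = 108  ⇒  (24)·a = 168  ⇒  a = 7.

7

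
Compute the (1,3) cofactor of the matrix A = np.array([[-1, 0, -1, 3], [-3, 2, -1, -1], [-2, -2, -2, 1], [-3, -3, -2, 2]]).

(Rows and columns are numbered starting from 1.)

5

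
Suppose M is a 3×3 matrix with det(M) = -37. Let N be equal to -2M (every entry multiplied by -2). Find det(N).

The determinant is 296.

For a 3×3 matrix, det(-2M) = (-2)^3·det(M) = -8·det(M).
det(N) = (-8)·(-37) = 296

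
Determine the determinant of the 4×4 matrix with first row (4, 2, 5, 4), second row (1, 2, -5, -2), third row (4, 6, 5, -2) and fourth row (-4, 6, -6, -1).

1512

Expand along row 1:
  + (4) · M_11   where M_11 = det([2 -5 -2; 6 5 -2; 6 -6 -1]) = 128
  − (2) · M_12   where M_12 = det([1 -5 -2; 4 5 -2; -4 -6 -1]) = -69
  + (5) · M_13   where M_13 = det([1 2 -2; 4 6 -2; -4 6 -1]) = -66
  − (4) · M_14   where M_14 = det([1 2 -5; 4 6 5; -4 6 -6]) = -298
det = (+1)·(4)·(128) + (-1)·(2)·(-69) + (+1)·(5)·(-66) + (-1)·(4)·(-298) = 1512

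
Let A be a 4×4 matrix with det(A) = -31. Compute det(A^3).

The determinant is -29791.

det(A^3) = (det A)^3 = (-31)^3 = -29791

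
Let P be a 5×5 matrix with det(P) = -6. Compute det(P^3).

-216

det(P^3) = (det P)^3 = (-6)^3 = -216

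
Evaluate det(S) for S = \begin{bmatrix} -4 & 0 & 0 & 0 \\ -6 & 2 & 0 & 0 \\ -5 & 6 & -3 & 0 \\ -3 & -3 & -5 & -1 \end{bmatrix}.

det(S) = -24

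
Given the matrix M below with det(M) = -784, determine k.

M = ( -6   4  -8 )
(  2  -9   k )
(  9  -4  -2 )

Expanding along the row containing k, det(M) is linear in k: det(M) = (12)·k + (-676).
Set (12)·k + (-676) = -784  ⇒  (12)·k = -108  ⇒  k = -9.

k = -9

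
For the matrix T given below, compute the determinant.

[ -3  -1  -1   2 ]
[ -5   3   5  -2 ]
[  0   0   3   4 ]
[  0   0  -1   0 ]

|T| = -56

T is block upper-triangular with a 2×2 block and a 2×2 block on the diagonal, so its determinant equals the product of the determinants of the diagonal blocks.
det of the 2×2 block = -14
det of the 2×2 block = 4
det = (-14)·(4) = -56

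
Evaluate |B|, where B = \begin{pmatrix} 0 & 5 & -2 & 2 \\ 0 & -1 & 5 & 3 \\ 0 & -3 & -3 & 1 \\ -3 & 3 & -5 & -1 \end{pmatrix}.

Expand along column 1 (it has 3 zeros):
  − (-3) · M_41   where M_41 = det([5 -2 2; -1 5 3; -3 -3 1]) = 122
det = (-1)·(-3)·(122) = 366

The determinant is 366.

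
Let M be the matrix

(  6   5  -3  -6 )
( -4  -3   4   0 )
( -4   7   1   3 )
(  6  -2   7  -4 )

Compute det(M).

|M| = -2460

Expand along row 2 (it has 1 zero):
  − (-4) · M_21   where M_21 = det([5 -3 -6; 7 1 3; -2 7 -4]) = -497
  + (-3) · M_22   where M_22 = det([6 -3 -6; -4 1 3; 6 7 -4]) = 48
  − (4) · M_23   where M_23 = det([6 5 -6; -4 7 3; 6 -2 -4]) = 82
det = (-1)·(-4)·(-497) + (+1)·(-3)·(48) + (-1)·(4)·(82) = -2460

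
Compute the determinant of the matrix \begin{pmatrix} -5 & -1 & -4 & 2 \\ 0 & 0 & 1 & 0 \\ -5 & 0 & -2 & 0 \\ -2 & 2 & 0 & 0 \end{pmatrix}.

Expand along row 2 (it has 3 zeros):
  − (1) · M_23   where M_23 = det([-5 -1 2; -5 0 0; -2 2 0]) = -20
det = (-1)·(1)·(-20) = 20

20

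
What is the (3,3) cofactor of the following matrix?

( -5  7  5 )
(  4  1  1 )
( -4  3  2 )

The cofactor is -33.

Delete row 3 and column 3; the remaining 2×2 submatrix is [-5 7; 4 1].
Its determinant is (-5)·1 − 7·4 = -33.
The cofactor carries sign (−1)^(3+3) = +1, so C_{3,3} = +(-33) = -33.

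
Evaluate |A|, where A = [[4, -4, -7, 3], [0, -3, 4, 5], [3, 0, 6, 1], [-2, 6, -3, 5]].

Expand along row 2 (it has 1 zero):
  + (-3) · M_22   where M_22 = det([4 -7 3; 3 6 1; -2 -3 5]) = 260
  − (4) · M_23   where M_23 = det([4 -4 3; 3 0 1; -2 6 5]) = 98
  + (5) · M_24   where M_24 = det([4 -4 -7; 3 0 6; -2 6 -3]) = -258
det = (+1)·(-3)·(260) + (-1)·(4)·(98) + (+1)·(5)·(-258) = -2462

-2462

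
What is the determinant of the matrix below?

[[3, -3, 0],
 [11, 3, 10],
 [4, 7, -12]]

Expand along row 1:
  + 3 · |3 10; 7 -12| = 3·(-36 − 70) = -318
  − (-3) · |11 10; 4 -12| = −(-3)·(-132 − 40) = -516
Sum: (-318) + (-516) = -834

-834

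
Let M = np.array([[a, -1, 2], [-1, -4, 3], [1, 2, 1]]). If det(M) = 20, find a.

a = -2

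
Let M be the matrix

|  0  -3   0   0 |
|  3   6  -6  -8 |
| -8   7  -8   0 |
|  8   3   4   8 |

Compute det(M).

-2496

Expand along row 1 (it has 3 zeros):
  − (-3) · M_12   where M_12 = det([3 -6 -8; -8 -8 0; 8 4 8]) = -832
det = (-1)·(-3)·(-832) = -2496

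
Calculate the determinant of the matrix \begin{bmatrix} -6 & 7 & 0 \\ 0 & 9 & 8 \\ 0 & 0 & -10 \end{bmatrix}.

The matrix is upper triangular, so the determinant is the product of the diagonal entries:
det = (-6) · (9) · (-10) = 540

540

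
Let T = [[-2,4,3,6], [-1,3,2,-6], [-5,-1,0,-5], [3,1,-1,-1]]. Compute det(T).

284

Expand along row 3 (it has 1 zero):
  + (-5) · M_31   where M_31 = det([4 3 6; 3 2 -6; 1 -1 -1]) = -71
  − (-1) · M_32   where M_32 = det([-2 3 6; -1 2 -6; 3 -1 -1]) = -71
  − (-5) · M_34   where M_34 = det([-2 4 3; -1 3 2; 3 1 -1]) = 0
det = (+1)·(-5)·(-71) + (-1)·(-1)·(-71) + (-1)·(-5)·(0) = 284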